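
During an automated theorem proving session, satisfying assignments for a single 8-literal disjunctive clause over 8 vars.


Step 1: Total=2^8=256
Step 2: Unsat when all 8 false: 2^0=1
Step 3: Sat=256-1=255

255


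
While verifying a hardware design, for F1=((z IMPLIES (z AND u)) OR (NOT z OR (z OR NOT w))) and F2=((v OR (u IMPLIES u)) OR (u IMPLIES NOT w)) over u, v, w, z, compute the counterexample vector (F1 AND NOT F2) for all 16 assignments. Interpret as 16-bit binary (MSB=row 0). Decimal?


F1 = ((z IMPLIES (z AND u)) OR (NOT z OR (z OR NOT w)))
F2 = ((v OR (u IMPLIES u)) OR (u IMPLIES NOT w))
Counterexample to F1=>F2 is where F1=1 and F2=0.
Evaluate each row (bits = u,v,w,z, MSB first):
  row 0 [0000]: F1=1 F2=1 -> F1&~F2 -> 0
  row 1 [0001]: F1=1 F2=1 -> F1&~F2 -> 0
  row 2 [0010]: F1=1 F2=1 -> F1&~F2 -> 0
  row 3 [0011]: F1=1 F2=1 -> F1&~F2 -> 0
  row 4 [0100]: F1=1 F2=1 -> F1&~F2 -> 0
  row 5 [0101]: F1=1 F2=1 -> F1&~F2 -> 0
  row 6 [0110]: F1=1 F2=1 -> F1&~F2 -> 0
  row 7 [0111]: F1=1 F2=1 -> F1&~F2 -> 0
  row 8 [1000]: F1=1 F2=1 -> F1&~F2 -> 0
  row 9 [1001]: F1=1 F2=1 -> F1&~F2 -> 0
  row 10 [1010]: F1=1 F2=1 -> F1&~F2 -> 0
  row 11 [1011]: F1=1 F2=1 -> F1&~F2 -> 0
  row 12 [1100]: F1=1 F2=1 -> F1&~F2 -> 0
  row 13 [1101]: F1=1 F2=1 -> F1&~F2 -> 0
  row 14 [1110]: F1=1 F2=1 -> F1&~F2 -> 0
  row 15 [1111]: F1=1 F2=1 -> F1&~F2 -> 0
Full result column, 4 rows per line (u,v fixed per line; w,z runs 00..11 left to right):
  rows 0-3 [u,v=00]: 0000  = hex 0
  rows 4-7 [u,v=01]: 0000  = hex 0
  rows 8-11 [u,v=10]: 0000  = hex 0
  rows 12-15 [u,v=11]: 0000  = hex 0
Counterexample vector (row 0 .. row 15) = 0000000000000000
Output column grouped in 4s = 0000 0000 0000 0000 = 0x0000
Convert to decimal digit by digit (value = value*16 + digit):
  0 -> 0
  0*16 + 0 = 0
  0*16 + 0 = 0
  0*16 + 0 = 0
Decimal = 0

0


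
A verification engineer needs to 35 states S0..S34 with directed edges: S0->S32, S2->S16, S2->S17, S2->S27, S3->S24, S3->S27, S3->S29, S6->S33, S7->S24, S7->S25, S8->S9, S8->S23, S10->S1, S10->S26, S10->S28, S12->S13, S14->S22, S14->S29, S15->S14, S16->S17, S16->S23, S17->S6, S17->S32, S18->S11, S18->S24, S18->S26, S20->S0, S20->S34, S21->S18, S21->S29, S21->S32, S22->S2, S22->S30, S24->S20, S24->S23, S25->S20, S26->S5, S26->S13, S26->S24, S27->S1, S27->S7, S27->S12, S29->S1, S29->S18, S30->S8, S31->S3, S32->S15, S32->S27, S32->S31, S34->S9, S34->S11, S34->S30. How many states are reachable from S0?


BFS from S0:
  layer 0: {S0}
  layer 1: {S32}
  layer 2: {S15, S27, S31}
  layer 3: {S1, S3, S7, S12, S14}
  layer 4: {S13, S22, S24, S25, S29}
  layer 5: {S2, S18, S20, S23, S30}
  layer 6: {S8, S11, S16, S17, S26, S34}
  layer 7: {S5, S6, S9}
  layer 8: {S33}
Reachable set: {S0, S1, S2, S3, S5, S6, S7, S8, S9, S11, S12, S13, S14, S15, S16, S17, S18, S20, S22, S23, S24, S25, S26, S27, S29, S30, S31, S32, S33, S34}
Count = 30

30


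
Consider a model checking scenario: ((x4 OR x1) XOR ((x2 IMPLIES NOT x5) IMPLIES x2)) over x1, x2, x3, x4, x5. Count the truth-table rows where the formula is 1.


Formula: ((x4 OR x1) XOR ((x2 IMPLIES NOT x5) IMPLIES x2)) over 5 vars (32 rows)
Evaluate each row (x1, x2, x3, x4, x5 as bits, MSB first):
  row 0 [00000]: ((0 OR 0) XOR ((0 IMPLIES NOT 0) IMPLIES 0)) -> 0
  row 1 [00001]: ((0 OR 0) XOR ((0 IMPLIES NOT 1) IMPLIES 0)) -> 0
  row 2 [00010]: ((1 OR 0) XOR ((0 IMPLIES NOT 0) IMPLIES 0)) -> 1
  row 3 [00011]: ((1 OR 0) XOR ((0 IMPLIES NOT 1) IMPLIES 0)) -> 1
  row 4 [00100]: ((0 OR 0) XOR ((0 IMPLIES NOT 0) IMPLIES 0)) -> 0
  row 5 [00101]: ((0 OR 0) XOR ((0 IMPLIES NOT 1) IMPLIES 0)) -> 0
  row 6 [00110]: ((1 OR 0) XOR ((0 IMPLIES NOT 0) IMPLIES 0)) -> 1
  row 7 [00111]: ((1 OR 0) XOR ((0 IMPLIES NOT 1) IMPLIES 0)) -> 1
  row 8 [01000]: ((0 OR 0) XOR ((1 IMPLIES NOT 0) IMPLIES 1)) -> 1
  row 9 [01001]: ((0 OR 0) XOR ((1 IMPLIES NOT 1) IMPLIES 1)) -> 1
  row 10 [01010]: ((1 OR 0) XOR ((1 IMPLIES NOT 0) IMPLIES 1)) -> 0
  row 11 [01011]: ((1 OR 0) XOR ((1 IMPLIES NOT 1) IMPLIES 1)) -> 0
  row 12 [01100]: ((0 OR 0) XOR ((1 IMPLIES NOT 0) IMPLIES 1)) -> 1
  row 13 [01101]: ((0 OR 0) XOR ((1 IMPLIES NOT 1) IMPLIES 1)) -> 1
  row 14 [01110]: ((1 OR 0) XOR ((1 IMPLIES NOT 0) IMPLIES 1)) -> 0
  row 15 [01111]: ((1 OR 0) XOR ((1 IMPLIES NOT 1) IMPLIES 1)) -> 0
  row 16 [10000]: ((0 OR 1) XOR ((0 IMPLIES NOT 0) IMPLIES 0)) -> 1
  row 17 [10001]: ((0 OR 1) XOR ((0 IMPLIES NOT 1) IMPLIES 0)) -> 1
  row 18 [10010]: ((1 OR 1) XOR ((0 IMPLIES NOT 0) IMPLIES 0)) -> 1
  row 19 [10011]: ((1 OR 1) XOR ((0 IMPLIES NOT 1) IMPLIES 0)) -> 1
  row 20 [10100]: ((0 OR 1) XOR ((0 IMPLIES NOT 0) IMPLIES 0)) -> 1
  row 21 [10101]: ((0 OR 1) XOR ((0 IMPLIES NOT 1) IMPLIES 0)) -> 1
  row 22 [10110]: ((1 OR 1) XOR ((0 IMPLIES NOT 0) IMPLIES 0)) -> 1
  row 23 [10111]: ((1 OR 1) XOR ((0 IMPLIES NOT 1) IMPLIES 0)) -> 1
  row 24 [11000]: ((0 OR 1) XOR ((1 IMPLIES NOT 0) IMPLIES 1)) -> 0
  row 25 [11001]: ((0 OR 1) XOR ((1 IMPLIES NOT 1) IMPLIES 1)) -> 0
  row 26 [11010]: ((1 OR 1) XOR ((1 IMPLIES NOT 0) IMPLIES 1)) -> 0
  row 27 [11011]: ((1 OR 1) XOR ((1 IMPLIES NOT 1) IMPLIES 1)) -> 0
  row 28 [11100]: ((0 OR 1) XOR ((1 IMPLIES NOT 0) IMPLIES 1)) -> 0
  row 29 [11101]: ((0 OR 1) XOR ((1 IMPLIES NOT 1) IMPLIES 1)) -> 0
  row 30 [11110]: ((1 OR 1) XOR ((1 IMPLIES NOT 0) IMPLIES 1)) -> 0
  row 31 [11111]: ((1 OR 1) XOR ((1 IMPLIES NOT 1) IMPLIES 1)) -> 0
Full result column, 8 rows per line (x1,x2 fixed per line; x3,x4,x5 runs 000..111 left to right):
  rows 0-7 [x1,x2=00]: 00110011  (ones: 4)
  rows 8-15 [x1,x2=01]: 11001100  (ones: 4)
  rows 16-23 [x1,x2=10]: 11111111  (ones: 8)
  rows 24-31 [x1,x2=11]: 00000000  (ones: 0)
Count of 1-rows = 4+4+8+0 = 16

16


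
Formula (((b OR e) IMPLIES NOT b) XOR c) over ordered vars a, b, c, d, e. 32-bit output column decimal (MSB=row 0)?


Formula: (((b OR e) IMPLIES NOT b) XOR c) over a, b, c, d, e (32 rows)
Evaluate each row (bits = a,b,c,d,e, MSB first):
  row 0 [00000]: (((0 OR 0) IMPLIES NOT 0) XOR 0) -> 1
  row 1 [00001]: (((0 OR 1) IMPLIES NOT 0) XOR 0) -> 1
  row 2 [00010]: (((0 OR 0) IMPLIES NOT 0) XOR 0) -> 1
  row 3 [00011]: (((0 OR 1) IMPLIES NOT 0) XOR 0) -> 1
  row 4 [00100]: (((0 OR 0) IMPLIES NOT 0) XOR 1) -> 0
  row 5 [00101]: (((0 OR 1) IMPLIES NOT 0) XOR 1) -> 0
  row 6 [00110]: (((0 OR 0) IMPLIES NOT 0) XOR 1) -> 0
  row 7 [00111]: (((0 OR 1) IMPLIES NOT 0) XOR 1) -> 0
  row 8 [01000]: (((1 OR 0) IMPLIES NOT 1) XOR 0) -> 0
  row 9 [01001]: (((1 OR 1) IMPLIES NOT 1) XOR 0) -> 0
  row 10 [01010]: (((1 OR 0) IMPLIES NOT 1) XOR 0) -> 0
  row 11 [01011]: (((1 OR 1) IMPLIES NOT 1) XOR 0) -> 0
  row 12 [01100]: (((1 OR 0) IMPLIES NOT 1) XOR 1) -> 1
  row 13 [01101]: (((1 OR 1) IMPLIES NOT 1) XOR 1) -> 1
  row 14 [01110]: (((1 OR 0) IMPLIES NOT 1) XOR 1) -> 1
  row 15 [01111]: (((1 OR 1) IMPLIES NOT 1) XOR 1) -> 1
  row 16 [10000]: (((0 OR 0) IMPLIES NOT 0) XOR 0) -> 1
  row 17 [10001]: (((0 OR 1) IMPLIES NOT 0) XOR 0) -> 1
  row 18 [10010]: (((0 OR 0) IMPLIES NOT 0) XOR 0) -> 1
  row 19 [10011]: (((0 OR 1) IMPLIES NOT 0) XOR 0) -> 1
  row 20 [10100]: (((0 OR 0) IMPLIES NOT 0) XOR 1) -> 0
  row 21 [10101]: (((0 OR 1) IMPLIES NOT 0) XOR 1) -> 0
  row 22 [10110]: (((0 OR 0) IMPLIES NOT 0) XOR 1) -> 0
  row 23 [10111]: (((0 OR 1) IMPLIES NOT 0) XOR 1) -> 0
  row 24 [11000]: (((1 OR 0) IMPLIES NOT 1) XOR 0) -> 0
  row 25 [11001]: (((1 OR 1) IMPLIES NOT 1) XOR 0) -> 0
  row 26 [11010]: (((1 OR 0) IMPLIES NOT 1) XOR 0) -> 0
  row 27 [11011]: (((1 OR 1) IMPLIES NOT 1) XOR 0) -> 0
  row 28 [11100]: (((1 OR 0) IMPLIES NOT 1) XOR 1) -> 1
  row 29 [11101]: (((1 OR 1) IMPLIES NOT 1) XOR 1) -> 1
  row 30 [11110]: (((1 OR 0) IMPLIES NOT 1) XOR 1) -> 1
  row 31 [11111]: (((1 OR 1) IMPLIES NOT 1) XOR 1) -> 1
Full result column, 4 rows per line (a,b,c fixed per line; d,e runs 00..11 left to right):
  rows 0-3 [a,b,c=000]: 1111  = hex F
  rows 4-7 [a,b,c=001]: 0000  = hex 0
  rows 8-11 [a,b,c=010]: 0000  = hex 0
  rows 12-15 [a,b,c=011]: 1111  = hex F
  rows 16-19 [a,b,c=100]: 1111  = hex F
  rows 20-23 [a,b,c=101]: 0000  = hex 0
  rows 24-27 [a,b,c=110]: 0000  = hex 0
  rows 28-31 [a,b,c=111]: 1111  = hex F
Output column (row 0 .. row 31) = 11110000000011111111000000001111
Output column grouped in 4s = 1111 0000 0000 1111 1111 0000 0000 1111 = 0xF00FF00F
Convert to decimal digit by digit (value = value*16 + digit):
  F -> 15
  15*16 + 0 = 240
  240*16 + 0 = 3840
  3840*16 + 15 (F) = 61455
  61455*16 + 15 (F) = 983295
  983295*16 + 0 = 15732720
  15732720*16 + 0 = 251723520
  251723520*16 + 15 (F) = 4027576335
Decimal = 4027576335

4027576335


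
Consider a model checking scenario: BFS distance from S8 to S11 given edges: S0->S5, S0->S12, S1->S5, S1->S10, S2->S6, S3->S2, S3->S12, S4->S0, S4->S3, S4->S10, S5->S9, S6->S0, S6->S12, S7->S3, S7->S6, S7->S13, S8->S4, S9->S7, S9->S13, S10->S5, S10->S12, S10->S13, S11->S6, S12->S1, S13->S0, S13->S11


BFS layer-by-layer from S8:
  dist 0: {S8}
  dist 1: {S4}
  dist 2: {S0, S3, S10}
  dist 3: {S2, S5, S12, S13}
  dist 4: {S1, S6, S9, S11}
  -> S11 reached at distance 4
Shortest path length = 4

4


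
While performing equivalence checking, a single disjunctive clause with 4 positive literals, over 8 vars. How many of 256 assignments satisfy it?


Step 1: Total=2^8=256
Step 2: Unsat when all 4 false: 2^4=16
Step 3: Sat=256-16=240

240


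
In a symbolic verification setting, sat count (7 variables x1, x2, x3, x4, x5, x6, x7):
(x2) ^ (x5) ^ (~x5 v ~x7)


CNF with 3 clauses over 7 vars (128 assignments).
An assignment satisfies CNF iff every clause has >=1 true literal.
Check each row (bits = x1,x2,x3,x4,x5,x6,x7; clause T/F shown):
  row 0 [0000000]: clauses=FFT -> 0
  row 1 [0000001]: clauses=FFT -> 0
  row 2 [0000010]: clauses=FFT -> 0
  row 3 [0000011]: clauses=FFT -> 0
  row 4 [0000100]: clauses=FTT -> 0
  (every remaining row is evaluated the same way; all 128 results are listed next)
Full result column, 8 rows per line (x1,x2,x3,x4 fixed per line; x5,x6,x7 runs 000..111 left to right):
  rows 0-7 [x1,x2,x3,x4=0000]: 00000000  (ones: 0)
  rows 8-15 [x1,x2,x3,x4=0001]: 00000000  (ones: 0)
  rows 16-23 [x1,x2,x3,x4=0010]: 00000000  (ones: 0)
  rows 24-31 [x1,x2,x3,x4=0011]: 00000000  (ones: 0)
  rows 32-39 [x1,x2,x3,x4=0100]: 00001010  (ones: 2)
  rows 40-47 [x1,x2,x3,x4=0101]: 00001010  (ones: 2)
  rows 48-55 [x1,x2,x3,x4=0110]: 00001010  (ones: 2)
  rows 56-63 [x1,x2,x3,x4=0111]: 00001010  (ones: 2)
  rows 64-71 [x1,x2,x3,x4=1000]: 00000000  (ones: 0)
  rows 72-79 [x1,x2,x3,x4=1001]: 00000000  (ones: 0)
  rows 80-87 [x1,x2,x3,x4=1010]: 00000000  (ones: 0)
  rows 88-95 [x1,x2,x3,x4=1011]: 00000000  (ones: 0)
  rows 96-103 [x1,x2,x3,x4=1100]: 00001010  (ones: 2)
  rows 104-111 [x1,x2,x3,x4=1101]: 00001010  (ones: 2)
  rows 112-119 [x1,x2,x3,x4=1110]: 00001010  (ones: 2)
  rows 120-127 [x1,x2,x3,x4=1111]: 00001010  (ones: 2)
Satisfying assignments = 0+0+0+0+2+2+2+2+0+0+0+0+2+2+2+2 = 16

16


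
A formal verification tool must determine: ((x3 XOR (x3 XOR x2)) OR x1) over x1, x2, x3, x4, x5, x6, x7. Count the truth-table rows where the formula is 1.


Formula: ((x3 XOR (x3 XOR x2)) OR x1) over 7 vars (128 rows)
Evaluate each row (x1, x2, x3, x4, x5, x6, x7 as bits, MSB first):
  row 0 [0000000]: ((0 XOR (0 XOR 0)) OR 0) -> 0
  row 1 [0000001]: ((0 XOR (0 XOR 0)) OR 0) -> 0
  row 2 [0000010]: ((0 XOR (0 XOR 0)) OR 0) -> 0
  row 3 [0000011]: ((0 XOR (0 XOR 0)) OR 0) -> 0
  row 4 [0000100]: ((0 XOR (0 XOR 0)) OR 0) -> 0
  (every remaining row is evaluated the same way; all 128 results are listed next)
Full result column, 8 rows per line (x1,x2,x3,x4 fixed per line; x5,x6,x7 runs 000..111 left to right):
  rows 0-7 [x1,x2,x3,x4=0000]: 00000000  (ones: 0)
  rows 8-15 [x1,x2,x3,x4=0001]: 00000000  (ones: 0)
  rows 16-23 [x1,x2,x3,x4=0010]: 00000000  (ones: 0)
  rows 24-31 [x1,x2,x3,x4=0011]: 00000000  (ones: 0)
  rows 32-39 [x1,x2,x3,x4=0100]: 11111111  (ones: 8)
  rows 40-47 [x1,x2,x3,x4=0101]: 11111111  (ones: 8)
  rows 48-55 [x1,x2,x3,x4=0110]: 11111111  (ones: 8)
  rows 56-63 [x1,x2,x3,x4=0111]: 11111111  (ones: 8)
  rows 64-71 [x1,x2,x3,x4=1000]: 11111111  (ones: 8)
  rows 72-79 [x1,x2,x3,x4=1001]: 11111111  (ones: 8)
  rows 80-87 [x1,x2,x3,x4=1010]: 11111111  (ones: 8)
  rows 88-95 [x1,x2,x3,x4=1011]: 11111111  (ones: 8)
  rows 96-103 [x1,x2,x3,x4=1100]: 11111111  (ones: 8)
  rows 104-111 [x1,x2,x3,x4=1101]: 11111111  (ones: 8)
  rows 112-119 [x1,x2,x3,x4=1110]: 11111111  (ones: 8)
  rows 120-127 [x1,x2,x3,x4=1111]: 11111111  (ones: 8)
Count of 1-rows = 0+0+0+0+8+8+8+8+8+8+8+8+8+8+8+8 = 96

96


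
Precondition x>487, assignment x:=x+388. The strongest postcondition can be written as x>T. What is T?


Formula: sp(P, x:=E) = exists old_x. (x = E[old_x/x]) AND P[old_x/x] (old_x is the value of x before the assignment; eliminate old_x by solving x = E[old_x/x] for old_x)
Step 1: Precondition P: x>487, i.e. old_x > 487
Step 2: Assignment gives x = old_x + 388, so old_x = x - 388
Step 3: Substitute into P: x - 388 > 487
Step 4: Simplify: x > 487+388 = 875

875


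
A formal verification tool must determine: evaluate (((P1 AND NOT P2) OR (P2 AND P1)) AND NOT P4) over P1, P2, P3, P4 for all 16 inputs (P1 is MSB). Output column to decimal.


Formula: (((P1 AND NOT P2) OR (P2 AND P1)) AND NOT P4) over P1, P2, P3, P4 (16 rows)
Evaluate each row (bits = P1,P2,P3,P4, MSB first):
  row 0 [0000]: (((0 AND NOT 0) OR (0 AND 0)) AND NOT 0) -> 0
  row 1 [0001]: (((0 AND NOT 0) OR (0 AND 0)) AND NOT 1) -> 0
  row 2 [0010]: (((0 AND NOT 0) OR (0 AND 0)) AND NOT 0) -> 0
  row 3 [0011]: (((0 AND NOT 0) OR (0 AND 0)) AND NOT 1) -> 0
  row 4 [0100]: (((0 AND NOT 1) OR (1 AND 0)) AND NOT 0) -> 0
  row 5 [0101]: (((0 AND NOT 1) OR (1 AND 0)) AND NOT 1) -> 0
  row 6 [0110]: (((0 AND NOT 1) OR (1 AND 0)) AND NOT 0) -> 0
  row 7 [0111]: (((0 AND NOT 1) OR (1 AND 0)) AND NOT 1) -> 0
  row 8 [1000]: (((1 AND NOT 0) OR (0 AND 1)) AND NOT 0) -> 1
  row 9 [1001]: (((1 AND NOT 0) OR (0 AND 1)) AND NOT 1) -> 0
  row 10 [1010]: (((1 AND NOT 0) OR (0 AND 1)) AND NOT 0) -> 1
  row 11 [1011]: (((1 AND NOT 0) OR (0 AND 1)) AND NOT 1) -> 0
  row 12 [1100]: (((1 AND NOT 1) OR (1 AND 1)) AND NOT 0) -> 1
  row 13 [1101]: (((1 AND NOT 1) OR (1 AND 1)) AND NOT 1) -> 0
  row 14 [1110]: (((1 AND NOT 1) OR (1 AND 1)) AND NOT 0) -> 1
  row 15 [1111]: (((1 AND NOT 1) OR (1 AND 1)) AND NOT 1) -> 0
Full result column, 4 rows per line (P1,P2 fixed per line; P3,P4 runs 00..11 left to right):
  rows 0-3 [P1,P2=00]: 0000  = hex 0
  rows 4-7 [P1,P2=01]: 0000  = hex 0
  rows 8-11 [P1,P2=10]: 1010  = hex A
  rows 12-15 [P1,P2=11]: 1010  = hex A
Output column (row 0 .. row 15) = 0000000010101010
Output column grouped in 4s = 0000 0000 1010 1010 = 0x00AA
Convert to decimal digit by digit (value = value*16 + digit):
  0 -> 0
  0*16 + 0 = 0
  0*16 + 10 (A) = 10
  10*16 + 10 (A) = 170
Decimal = 170

170


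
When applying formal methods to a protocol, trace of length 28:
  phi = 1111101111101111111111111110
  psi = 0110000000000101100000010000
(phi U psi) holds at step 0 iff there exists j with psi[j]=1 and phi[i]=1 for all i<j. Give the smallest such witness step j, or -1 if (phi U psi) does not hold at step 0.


(phi U psi) at 0: need smallest j with psi[j]=1 and phi[i]=1 for all i in [0,j).
Scan from step 0:
  step 0: phi=1, psi=0 -> continue
  step 1: psi=1 and phi held for [0,1) -> witness found
Witness step = 1

1


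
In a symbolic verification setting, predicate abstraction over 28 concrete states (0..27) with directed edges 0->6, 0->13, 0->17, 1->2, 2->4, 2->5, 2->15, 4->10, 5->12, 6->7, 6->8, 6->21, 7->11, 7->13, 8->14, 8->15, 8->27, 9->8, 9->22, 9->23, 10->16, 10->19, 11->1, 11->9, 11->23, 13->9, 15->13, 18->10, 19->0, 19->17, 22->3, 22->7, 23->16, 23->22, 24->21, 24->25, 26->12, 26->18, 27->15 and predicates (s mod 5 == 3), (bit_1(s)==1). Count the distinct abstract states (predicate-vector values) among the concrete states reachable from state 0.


BFS from 0:
Concrete reachable: {0, 1, 2, 3, 4, 5, 6, 7, 8, 9, 10, 11, 12, 13, 14, 15, 16, 17, 19, 21, 22, 23, 27}
Abstract via predicates (s mod 5 == 3), (bit_1(s)==1):
  (0,0) <- {0, 1, 4, 5, 9, 12, 16, 17, 21}
  (0,1) <- {2, 6, 7, 10, 11, 14, 15, 19, 22, 27}
  (1,0) <- {8, 13}
  (1,1) <- {3, 23}
Distinct abstract states = 4

4


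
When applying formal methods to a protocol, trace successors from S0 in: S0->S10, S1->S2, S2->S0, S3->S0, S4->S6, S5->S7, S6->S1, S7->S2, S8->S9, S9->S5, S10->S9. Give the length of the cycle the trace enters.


Trace from S0 until a state repeats:
  S0 -> S10 -> S9 -> S5 -> S7 -> S2 -> S0
S0 first seen at step 0, revisited at step 6.
Cycle length = 6 - 0 = 6

6


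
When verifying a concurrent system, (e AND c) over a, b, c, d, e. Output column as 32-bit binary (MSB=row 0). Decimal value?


Formula: (e AND c) over a, b, c, d, e (32 rows)
Evaluate each row (bits = a,b,c,d,e, MSB first):
  row 0 [00000]: (0 AND 0) -> 0
  row 1 [00001]: (1 AND 0) -> 0
  row 2 [00010]: (0 AND 0) -> 0
  row 3 [00011]: (1 AND 0) -> 0
  row 4 [00100]: (0 AND 1) -> 0
  row 5 [00101]: (1 AND 1) -> 1
  row 6 [00110]: (0 AND 1) -> 0
  row 7 [00111]: (1 AND 1) -> 1
  row 8 [01000]: (0 AND 0) -> 0
  row 9 [01001]: (1 AND 0) -> 0
  row 10 [01010]: (0 AND 0) -> 0
  row 11 [01011]: (1 AND 0) -> 0
  row 12 [01100]: (0 AND 1) -> 0
  row 13 [01101]: (1 AND 1) -> 1
  row 14 [01110]: (0 AND 1) -> 0
  row 15 [01111]: (1 AND 1) -> 1
  row 16 [10000]: (0 AND 0) -> 0
  row 17 [10001]: (1 AND 0) -> 0
  row 18 [10010]: (0 AND 0) -> 0
  row 19 [10011]: (1 AND 0) -> 0
  row 20 [10100]: (0 AND 1) -> 0
  row 21 [10101]: (1 AND 1) -> 1
  row 22 [10110]: (0 AND 1) -> 0
  row 23 [10111]: (1 AND 1) -> 1
  row 24 [11000]: (0 AND 0) -> 0
  row 25 [11001]: (1 AND 0) -> 0
  row 26 [11010]: (0 AND 0) -> 0
  row 27 [11011]: (1 AND 0) -> 0
  row 28 [11100]: (0 AND 1) -> 0
  row 29 [11101]: (1 AND 1) -> 1
  row 30 [11110]: (0 AND 1) -> 0
  row 31 [11111]: (1 AND 1) -> 1
Full result column, 4 rows per line (a,b,c fixed per line; d,e runs 00..11 left to right):
  rows 0-3 [a,b,c=000]: 0000  = hex 0
  rows 4-7 [a,b,c=001]: 0101  = hex 5
  rows 8-11 [a,b,c=010]: 0000  = hex 0
  rows 12-15 [a,b,c=011]: 0101  = hex 5
  rows 16-19 [a,b,c=100]: 0000  = hex 0
  rows 20-23 [a,b,c=101]: 0101  = hex 5
  rows 24-27 [a,b,c=110]: 0000  = hex 0
  rows 28-31 [a,b,c=111]: 0101  = hex 5
Output column (row 0 .. row 31) = 00000101000001010000010100000101
Output column grouped in 4s = 0000 0101 0000 0101 0000 0101 0000 0101 = 0x05050505
Convert to decimal digit by digit (value = value*16 + digit):
  0 -> 0
  0*16 + 5 = 5
  5*16 + 0 = 80
  80*16 + 5 = 1285
  1285*16 + 0 = 20560
  20560*16 + 5 = 328965
  328965*16 + 0 = 5263440
  5263440*16 + 5 = 84215045
Decimal = 84215045

84215045


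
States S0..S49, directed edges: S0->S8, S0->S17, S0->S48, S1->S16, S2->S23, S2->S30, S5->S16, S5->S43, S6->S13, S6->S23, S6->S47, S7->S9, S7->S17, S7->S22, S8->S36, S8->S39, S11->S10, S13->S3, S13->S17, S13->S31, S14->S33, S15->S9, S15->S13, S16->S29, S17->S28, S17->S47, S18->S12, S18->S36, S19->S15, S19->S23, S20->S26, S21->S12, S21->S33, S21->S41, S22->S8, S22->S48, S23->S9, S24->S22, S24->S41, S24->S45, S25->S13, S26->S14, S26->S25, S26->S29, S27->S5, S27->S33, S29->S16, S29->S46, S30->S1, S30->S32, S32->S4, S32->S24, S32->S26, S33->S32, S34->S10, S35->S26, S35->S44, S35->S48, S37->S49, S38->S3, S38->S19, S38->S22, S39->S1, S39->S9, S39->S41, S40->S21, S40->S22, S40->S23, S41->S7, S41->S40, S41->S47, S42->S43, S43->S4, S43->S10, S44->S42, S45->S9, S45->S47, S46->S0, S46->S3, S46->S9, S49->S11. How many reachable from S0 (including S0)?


BFS from S0:
  layer 0: {S0}
  layer 1: {S8, S17, S48}
  layer 2: {S28, S36, S39, S47}
  layer 3: {S1, S9, S41}
  layer 4: {S7, S16, S40}
  layer 5: {S21, S22, S23, S29}
  layer 6: {S12, S33, S46}
  layer 7: {S3, S32}
  layer 8: {S4, S24, S26}
  layer 9: {S14, S25, S45}
  layer 10: {S13}
  layer 11: {S31}
Reachable set: {S0, S1, S3, S4, S7, S8, S9, S12, S13, S14, S16, S17, S21, S22, S23, S24, S25, S26, S28, S29, S31, S32, S33, S36, S39, S40, S41, S45, S46, S47, S48}
Count = 31

31


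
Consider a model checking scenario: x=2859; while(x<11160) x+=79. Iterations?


Step 1: x goes from 2859 toward 11160 by 79; the body runs while x<11160, so iterations = ceil((bound-start)/step)
Step 2: Distance=8301
Step 3: ceil(8301/79)=106

106


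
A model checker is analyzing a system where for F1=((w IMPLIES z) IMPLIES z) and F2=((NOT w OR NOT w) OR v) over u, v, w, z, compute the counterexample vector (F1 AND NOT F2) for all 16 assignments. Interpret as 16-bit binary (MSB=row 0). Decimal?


F1 = ((w IMPLIES z) IMPLIES z)
F2 = ((NOT w OR NOT w) OR v)
Counterexample to F1=>F2 is where F1=1 and F2=0.
Evaluate each row (bits = u,v,w,z, MSB first):
  row 0 [0000]: F1=0 F2=1 -> F1&~F2 -> 0
  row 1 [0001]: F1=1 F2=1 -> F1&~F2 -> 0
  row 2 [0010]: F1=1 F2=0 -> F1&~F2 -> 1
  row 3 [0011]: F1=1 F2=0 -> F1&~F2 -> 1
  row 4 [0100]: F1=0 F2=1 -> F1&~F2 -> 0
  row 5 [0101]: F1=1 F2=1 -> F1&~F2 -> 0
  row 6 [0110]: F1=1 F2=1 -> F1&~F2 -> 0
  row 7 [0111]: F1=1 F2=1 -> F1&~F2 -> 0
  row 8 [1000]: F1=0 F2=1 -> F1&~F2 -> 0
  row 9 [1001]: F1=1 F2=1 -> F1&~F2 -> 0
  row 10 [1010]: F1=1 F2=0 -> F1&~F2 -> 1
  row 11 [1011]: F1=1 F2=0 -> F1&~F2 -> 1
  row 12 [1100]: F1=0 F2=1 -> F1&~F2 -> 0
  row 13 [1101]: F1=1 F2=1 -> F1&~F2 -> 0
  row 14 [1110]: F1=1 F2=1 -> F1&~F2 -> 0
  row 15 [1111]: F1=1 F2=1 -> F1&~F2 -> 0
Full result column, 4 rows per line (u,v fixed per line; w,z runs 00..11 left to right):
  rows 0-3 [u,v=00]: 0011  = hex 3
  rows 4-7 [u,v=01]: 0000  = hex 0
  rows 8-11 [u,v=10]: 0011  = hex 3
  rows 12-15 [u,v=11]: 0000  = hex 0
Counterexample vector (row 0 .. row 15) = 0011000000110000
Output column grouped in 4s = 0011 0000 0011 0000 = 0x3030
Convert to decimal digit by digit (value = value*16 + digit):
  3 -> 3
  3*16 + 0 = 48
  48*16 + 3 = 771
  771*16 + 0 = 12336
Decimal = 12336

12336


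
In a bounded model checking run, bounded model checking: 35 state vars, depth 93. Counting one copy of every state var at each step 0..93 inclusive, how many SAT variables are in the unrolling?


BMC unrolls to depth k, creating one copy of each state var for steps 0..k.
Step count = 93 + 1 = 94 (steps 0 through 93)
Vars per step = 35
Total = 35 * 94 = 3290

3290


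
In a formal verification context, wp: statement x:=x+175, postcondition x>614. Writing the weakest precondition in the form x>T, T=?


Formula: wp(x:=E, P) = P[E/x] (substitute E for x in postcondition)
Step 1: Postcondition: x>614
Step 2: Substitute x+175 for x: x+175>614
Step 3: Solve for x: x > 614-175 = 439

439


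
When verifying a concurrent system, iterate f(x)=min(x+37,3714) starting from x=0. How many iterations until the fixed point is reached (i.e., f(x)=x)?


Step 1: x=0, cap=3714, increment=37
Step 2: x grows by 37 each step until capped at 3714; fixed point is x=3714
Step 3: iterations = ceil(3714/37) = 101

101


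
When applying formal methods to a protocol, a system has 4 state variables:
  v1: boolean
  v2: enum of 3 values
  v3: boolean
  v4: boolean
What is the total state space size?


State space = product of domain sizes of all variables.
Domain sizes:
  v1 (boolean): 2
  v2 (enum of 3 values): 3
  v3 (boolean): 2
  v4 (boolean): 2
Product = 2 * 3 * 2 * 2 = 24

24


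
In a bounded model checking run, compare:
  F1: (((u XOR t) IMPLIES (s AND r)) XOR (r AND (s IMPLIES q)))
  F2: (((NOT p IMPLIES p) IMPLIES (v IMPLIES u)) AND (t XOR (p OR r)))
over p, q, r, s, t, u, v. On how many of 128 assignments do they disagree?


F1 = (((u XOR t) IMPLIES (s AND r)) XOR (r AND (s IMPLIES q)))
F2 = (((NOT p IMPLIES p) IMPLIES (v IMPLIES u)) AND (t XOR (p OR r)))
Evaluate both on each of 128 rows (bits = p,q,r,s,t,u,v):
  row 0 [0000000]: F1=1 F2=0 (differ) -> 1
  row 1 [0000001]: F1=1 F2=0 (differ) -> 1
  row 2 [0000010]: F1=0 F2=0 -> 0
  row 3 [0000011]: F1=0 F2=0 -> 0
  row 4 [0000100]: F1=0 F2=1 (differ) -> 1
  (every remaining row is evaluated the same way; all 128 results are listed next)
Full result column, 8 rows per line (p,q,r,s fixed per line; t,u,v runs 000..111 left to right):
  rows 0-7 [p,q,r,s=0000]: 11001100  (ones: 4)
  rows 8-15 [p,q,r,s=0001]: 11001100  (ones: 4)
  rows 16-23 [p,q,r,s=0010]: 11001100  (ones: 4)
  rows 24-31 [p,q,r,s=0011]: 00001111  (ones: 4)
  rows 32-39 [p,q,r,s=0100]: 11001100  (ones: 4)
  rows 40-47 [p,q,r,s=0101]: 11001100  (ones: 4)
  rows 48-55 [p,q,r,s=0110]: 11001100  (ones: 4)
  rows 56-63 [p,q,r,s=0111]: 11110000  (ones: 4)
  rows 64-71 [p,q,r,s=1000]: 01110011  (ones: 5)
  rows 72-79 [p,q,r,s=1001]: 01110011  (ones: 5)
  rows 80-87 [p,q,r,s=1010]: 10001100  (ones: 3)
  rows 88-95 [p,q,r,s=1011]: 01001111  (ones: 5)
  rows 96-103 [p,q,r,s=1100]: 01110011  (ones: 5)
  rows 104-111 [p,q,r,s=1101]: 01110011  (ones: 5)
  rows 112-119 [p,q,r,s=1110]: 10001100  (ones: 3)
  rows 120-127 [p,q,r,s=1111]: 10110000  (ones: 3)
Disagreements = 4+4+4+4+4+4+4+4+5+5+3+5+5+5+3+3 = 66

66


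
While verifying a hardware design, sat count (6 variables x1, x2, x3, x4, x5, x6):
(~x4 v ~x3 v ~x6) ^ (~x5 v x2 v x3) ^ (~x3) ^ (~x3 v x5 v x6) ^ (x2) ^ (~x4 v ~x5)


CNF with 6 clauses over 6 vars (64 assignments).
An assignment satisfies CNF iff every clause has >=1 true literal.
Check each row (bits = x1,x2,x3,x4,x5,x6; clause T/F shown):
  row 0 [000000]: clauses=TTTTFT -> 0
  row 1 [000001]: clauses=TTTTFT -> 0
  row 2 [000010]: clauses=TFTTFT -> 0
  row 3 [000011]: clauses=TFTTFT -> 0
  row 4 [000100]: clauses=TTTTFT -> 0
  (every remaining row is evaluated the same way; all 64 results are listed next)
Full result column, 8 rows per line (x1,x2,x3 fixed per line; x4,x5,x6 runs 000..111 left to right):
  rows 0-7 [x1,x2,x3=000]: 00000000  (ones: 0)
  rows 8-15 [x1,x2,x3=001]: 00000000  (ones: 0)
  rows 16-23 [x1,x2,x3=010]: 11111100  (ones: 6)
  rows 24-31 [x1,x2,x3=011]: 00000000  (ones: 0)
  rows 32-39 [x1,x2,x3=100]: 00000000  (ones: 0)
  rows 40-47 [x1,x2,x3=101]: 00000000  (ones: 0)
  rows 48-55 [x1,x2,x3=110]: 11111100  (ones: 6)
  rows 56-63 [x1,x2,x3=111]: 00000000  (ones: 0)
Satisfying assignments = 0+0+6+0+0+0+6+0 = 12

12


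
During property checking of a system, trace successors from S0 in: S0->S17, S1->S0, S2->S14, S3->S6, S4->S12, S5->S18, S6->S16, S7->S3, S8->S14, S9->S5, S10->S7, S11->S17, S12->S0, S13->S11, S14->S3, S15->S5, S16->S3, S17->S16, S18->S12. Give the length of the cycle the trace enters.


Trace from S0 until a state repeats:
  S0 -> S17 -> S16 -> S3 -> S6 -> S16
S16 first seen at step 2, revisited at step 5.
Cycle length = 5 - 2 = 3

3


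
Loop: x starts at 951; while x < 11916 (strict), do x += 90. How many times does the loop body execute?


Step 1: x goes from 951 toward 11916 by 90; the body runs while x<11916, so iterations = ceil((bound-start)/step)
Step 2: Distance=10965
Step 3: ceil(10965/90)=122

122


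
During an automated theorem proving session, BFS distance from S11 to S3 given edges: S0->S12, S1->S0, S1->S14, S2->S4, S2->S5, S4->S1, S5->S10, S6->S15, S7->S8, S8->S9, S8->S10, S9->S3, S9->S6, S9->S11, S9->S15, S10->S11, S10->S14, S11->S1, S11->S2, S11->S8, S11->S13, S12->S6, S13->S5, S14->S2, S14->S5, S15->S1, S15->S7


BFS layer-by-layer from S11:
  dist 0: {S11}
  dist 1: {S1, S2, S8, S13}
  dist 2: {S0, S4, S5, S9, S10, S14}
  dist 3: {S3, S6, S12, S15}
  -> S3 reached at distance 3
Shortest path length = 3

3


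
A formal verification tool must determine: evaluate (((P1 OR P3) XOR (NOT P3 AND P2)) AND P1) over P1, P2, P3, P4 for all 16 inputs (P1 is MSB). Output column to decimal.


Formula: (((P1 OR P3) XOR (NOT P3 AND P2)) AND P1) over P1, P2, P3, P4 (16 rows)
Evaluate each row (bits = P1,P2,P3,P4, MSB first):
  row 0 [0000]: (((0 OR 0) XOR (NOT 0 AND 0)) AND 0) -> 0
  row 1 [0001]: (((0 OR 0) XOR (NOT 0 AND 0)) AND 0) -> 0
  row 2 [0010]: (((0 OR 1) XOR (NOT 1 AND 0)) AND 0) -> 0
  row 3 [0011]: (((0 OR 1) XOR (NOT 1 AND 0)) AND 0) -> 0
  row 4 [0100]: (((0 OR 0) XOR (NOT 0 AND 1)) AND 0) -> 0
  row 5 [0101]: (((0 OR 0) XOR (NOT 0 AND 1)) AND 0) -> 0
  row 6 [0110]: (((0 OR 1) XOR (NOT 1 AND 1)) AND 0) -> 0
  row 7 [0111]: (((0 OR 1) XOR (NOT 1 AND 1)) AND 0) -> 0
  row 8 [1000]: (((1 OR 0) XOR (NOT 0 AND 0)) AND 1) -> 1
  row 9 [1001]: (((1 OR 0) XOR (NOT 0 AND 0)) AND 1) -> 1
  row 10 [1010]: (((1 OR 1) XOR (NOT 1 AND 0)) AND 1) -> 1
  row 11 [1011]: (((1 OR 1) XOR (NOT 1 AND 0)) AND 1) -> 1
  row 12 [1100]: (((1 OR 0) XOR (NOT 0 AND 1)) AND 1) -> 0
  row 13 [1101]: (((1 OR 0) XOR (NOT 0 AND 1)) AND 1) -> 0
  row 14 [1110]: (((1 OR 1) XOR (NOT 1 AND 1)) AND 1) -> 1
  row 15 [1111]: (((1 OR 1) XOR (NOT 1 AND 1)) AND 1) -> 1
Full result column, 4 rows per line (P1,P2 fixed per line; P3,P4 runs 00..11 left to right):
  rows 0-3 [P1,P2=00]: 0000  = hex 0
  rows 4-7 [P1,P2=01]: 0000  = hex 0
  rows 8-11 [P1,P2=10]: 1111  = hex F
  rows 12-15 [P1,P2=11]: 0011  = hex 3
Output column (row 0 .. row 15) = 0000000011110011
Output column grouped in 4s = 0000 0000 1111 0011 = 0x00F3
Convert to decimal digit by digit (value = value*16 + digit):
  0 -> 0
  0*16 + 0 = 0
  0*16 + 15 (F) = 15
  15*16 + 3 = 243
Decimal = 243

243


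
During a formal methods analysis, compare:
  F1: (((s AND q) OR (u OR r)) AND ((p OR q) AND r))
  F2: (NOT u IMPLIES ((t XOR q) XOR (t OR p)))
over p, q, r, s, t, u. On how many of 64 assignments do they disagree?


F1 = (((s AND q) OR (u OR r)) AND ((p OR q) AND r))
F2 = (NOT u IMPLIES ((t XOR q) XOR (t OR p)))
Evaluate both on each of 64 rows (bits = p,q,r,s,t,u):
  row 0 [000000]: F1=0 F2=0 -> 0
  row 1 [000001]: F1=0 F2=1 (differ) -> 1
  row 2 [000010]: F1=0 F2=0 -> 0
  row 3 [000011]: F1=0 F2=1 (differ) -> 1
  row 4 [000100]: F1=0 F2=0 -> 0
  (every remaining row is evaluated the same way; all 64 results are listed next)
Full result column, 8 rows per line (p,q,r fixed per line; s,t,u runs 000..111 left to right):
  rows 0-7 [p,q,r=000]: 01010101  (ones: 4)
  rows 8-15 [p,q,r=001]: 01010101  (ones: 4)
  rows 16-23 [p,q,r=010]: 11111111  (ones: 8)
  rows 24-31 [p,q,r=011]: 00000000  (ones: 0)
  rows 32-39 [p,q,r=100]: 11011101  (ones: 6)
  rows 40-47 [p,q,r=101]: 00100010  (ones: 2)
  rows 48-55 [p,q,r=110]: 01110111  (ones: 6)
  rows 56-63 [p,q,r=111]: 10001000  (ones: 2)
Disagreements = 4+4+8+0+6+2+6+2 = 32

32


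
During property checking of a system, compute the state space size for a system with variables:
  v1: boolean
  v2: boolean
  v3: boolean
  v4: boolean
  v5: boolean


State space = product of domain sizes of all variables.
Domain sizes:
  v1 (boolean): 2
  v2 (boolean): 2
  v3 (boolean): 2
  v4 (boolean): 2
  v5 (boolean): 2
Product = 2 * 2 * 2 * 2 * 2 = 32

32


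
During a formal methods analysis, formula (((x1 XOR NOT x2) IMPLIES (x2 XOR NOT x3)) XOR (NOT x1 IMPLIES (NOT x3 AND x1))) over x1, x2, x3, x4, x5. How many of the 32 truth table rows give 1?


Formula: (((x1 XOR NOT x2) IMPLIES (x2 XOR NOT x3)) XOR (NOT x1 IMPLIES (NOT x3 AND x1))) over 5 vars (32 rows)
Evaluate each row (x1, x2, x3, x4, x5 as bits, MSB first):
  row 0 [00000]: (((0 XOR NOT 0) IMPLIES (0 XOR NOT 0)) XOR (NOT 0 IMPLIES (NOT 0 AND 0))) -> 1
  row 1 [00001]: (((0 XOR NOT 0) IMPLIES (0 XOR NOT 0)) XOR (NOT 0 IMPLIES (NOT 0 AND 0))) -> 1
  row 2 [00010]: (((0 XOR NOT 0) IMPLIES (0 XOR NOT 0)) XOR (NOT 0 IMPLIES (NOT 0 AND 0))) -> 1
  row 3 [00011]: (((0 XOR NOT 0) IMPLIES (0 XOR NOT 0)) XOR (NOT 0 IMPLIES (NOT 0 AND 0))) -> 1
  row 4 [00100]: (((0 XOR NOT 0) IMPLIES (0 XOR NOT 1)) XOR (NOT 0 IMPLIES (NOT 1 AND 0))) -> 0
  row 5 [00101]: (((0 XOR NOT 0) IMPLIES (0 XOR NOT 1)) XOR (NOT 0 IMPLIES (NOT 1 AND 0))) -> 0
  row 6 [00110]: (((0 XOR NOT 0) IMPLIES (0 XOR NOT 1)) XOR (NOT 0 IMPLIES (NOT 1 AND 0))) -> 0
  row 7 [00111]: (((0 XOR NOT 0) IMPLIES (0 XOR NOT 1)) XOR (NOT 0 IMPLIES (NOT 1 AND 0))) -> 0
  row 8 [01000]: (((0 XOR NOT 1) IMPLIES (1 XOR NOT 0)) XOR (NOT 0 IMPLIES (NOT 0 AND 0))) -> 1
  row 9 [01001]: (((0 XOR NOT 1) IMPLIES (1 XOR NOT 0)) XOR (NOT 0 IMPLIES (NOT 0 AND 0))) -> 1
  row 10 [01010]: (((0 XOR NOT 1) IMPLIES (1 XOR NOT 0)) XOR (NOT 0 IMPLIES (NOT 0 AND 0))) -> 1
  row 11 [01011]: (((0 XOR NOT 1) IMPLIES (1 XOR NOT 0)) XOR (NOT 0 IMPLIES (NOT 0 AND 0))) -> 1
  row 12 [01100]: (((0 XOR NOT 1) IMPLIES (1 XOR NOT 1)) XOR (NOT 0 IMPLIES (NOT 1 AND 0))) -> 1
  row 13 [01101]: (((0 XOR NOT 1) IMPLIES (1 XOR NOT 1)) XOR (NOT 0 IMPLIES (NOT 1 AND 0))) -> 1
  row 14 [01110]: (((0 XOR NOT 1) IMPLIES (1 XOR NOT 1)) XOR (NOT 0 IMPLIES (NOT 1 AND 0))) -> 1
  row 15 [01111]: (((0 XOR NOT 1) IMPLIES (1 XOR NOT 1)) XOR (NOT 0 IMPLIES (NOT 1 AND 0))) -> 1
  row 16 [10000]: (((1 XOR NOT 0) IMPLIES (0 XOR NOT 0)) XOR (NOT 1 IMPLIES (NOT 0 AND 1))) -> 0
  row 17 [10001]: (((1 XOR NOT 0) IMPLIES (0 XOR NOT 0)) XOR (NOT 1 IMPLIES (NOT 0 AND 1))) -> 0
  row 18 [10010]: (((1 XOR NOT 0) IMPLIES (0 XOR NOT 0)) XOR (NOT 1 IMPLIES (NOT 0 AND 1))) -> 0
  row 19 [10011]: (((1 XOR NOT 0) IMPLIES (0 XOR NOT 0)) XOR (NOT 1 IMPLIES (NOT 0 AND 1))) -> 0
  row 20 [10100]: (((1 XOR NOT 0) IMPLIES (0 XOR NOT 1)) XOR (NOT 1 IMPLIES (NOT 1 AND 1))) -> 0
  row 21 [10101]: (((1 XOR NOT 0) IMPLIES (0 XOR NOT 1)) XOR (NOT 1 IMPLIES (NOT 1 AND 1))) -> 0
  row 22 [10110]: (((1 XOR NOT 0) IMPLIES (0 XOR NOT 1)) XOR (NOT 1 IMPLIES (NOT 1 AND 1))) -> 0
  row 23 [10111]: (((1 XOR NOT 0) IMPLIES (0 XOR NOT 1)) XOR (NOT 1 IMPLIES (NOT 1 AND 1))) -> 0
  row 24 [11000]: (((1 XOR NOT 1) IMPLIES (1 XOR NOT 0)) XOR (NOT 1 IMPLIES (NOT 0 AND 1))) -> 1
  row 25 [11001]: (((1 XOR NOT 1) IMPLIES (1 XOR NOT 0)) XOR (NOT 1 IMPLIES (NOT 0 AND 1))) -> 1
  row 26 [11010]: (((1 XOR NOT 1) IMPLIES (1 XOR NOT 0)) XOR (NOT 1 IMPLIES (NOT 0 AND 1))) -> 1
  row 27 [11011]: (((1 XOR NOT 1) IMPLIES (1 XOR NOT 0)) XOR (NOT 1 IMPLIES (NOT 0 AND 1))) -> 1
  row 28 [11100]: (((1 XOR NOT 1) IMPLIES (1 XOR NOT 1)) XOR (NOT 1 IMPLIES (NOT 1 AND 1))) -> 0
  row 29 [11101]: (((1 XOR NOT 1) IMPLIES (1 XOR NOT 1)) XOR (NOT 1 IMPLIES (NOT 1 AND 1))) -> 0
  row 30 [11110]: (((1 XOR NOT 1) IMPLIES (1 XOR NOT 1)) XOR (NOT 1 IMPLIES (NOT 1 AND 1))) -> 0
  row 31 [11111]: (((1 XOR NOT 1) IMPLIES (1 XOR NOT 1)) XOR (NOT 1 IMPLIES (NOT 1 AND 1))) -> 0
Full result column, 8 rows per line (x1,x2 fixed per line; x3,x4,x5 runs 000..111 left to right):
  rows 0-7 [x1,x2=00]: 11110000  (ones: 4)
  rows 8-15 [x1,x2=01]: 11111111  (ones: 8)
  rows 16-23 [x1,x2=10]: 00000000  (ones: 0)
  rows 24-31 [x1,x2=11]: 11110000  (ones: 4)
Count of 1-rows = 4+8+0+4 = 16

16


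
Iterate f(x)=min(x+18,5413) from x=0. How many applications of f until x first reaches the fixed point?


Step 1: x=0, cap=5413, increment=18
Step 2: x grows by 18 each step until capped at 5413; fixed point is x=5413
Step 3: iterations = ceil(5413/18) = 301

301


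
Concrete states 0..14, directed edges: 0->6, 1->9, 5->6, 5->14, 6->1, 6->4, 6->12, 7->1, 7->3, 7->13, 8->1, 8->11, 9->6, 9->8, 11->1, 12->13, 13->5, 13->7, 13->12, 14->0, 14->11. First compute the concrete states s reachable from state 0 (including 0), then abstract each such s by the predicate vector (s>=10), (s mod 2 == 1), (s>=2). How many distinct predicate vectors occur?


BFS from 0:
Concrete reachable: {0, 1, 3, 4, 5, 6, 7, 8, 9, 11, 12, 13, 14}
Abstract via predicates (s>=10), (s mod 2 == 1), (s>=2):
  (0,0,0) <- {0}
  (0,0,1) <- {4, 6, 8}
  (0,1,0) <- {1}
  (0,1,1) <- {3, 5, 7, 9}
  (1,0,1) <- {12, 14}
  (1,1,1) <- {11, 13}
Distinct abstract states = 6

6


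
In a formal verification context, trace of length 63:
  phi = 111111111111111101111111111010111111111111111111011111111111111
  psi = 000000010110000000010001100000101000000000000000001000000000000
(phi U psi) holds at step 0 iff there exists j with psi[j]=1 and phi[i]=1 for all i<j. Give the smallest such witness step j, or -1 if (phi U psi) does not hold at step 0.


(phi U psi) at 0: need smallest j with psi[j]=1 and phi[i]=1 for all i in [0,j).
Scan from step 0:
  step 0: phi=1, psi=0 -> continue
  step 1: phi=1, psi=0 -> continue
  step 2: phi=1, psi=0 -> continue
  step 3: phi=1, psi=0 -> continue
  step 7: psi=1 and phi held for [0,7) -> witness found
Witness step = 7

7


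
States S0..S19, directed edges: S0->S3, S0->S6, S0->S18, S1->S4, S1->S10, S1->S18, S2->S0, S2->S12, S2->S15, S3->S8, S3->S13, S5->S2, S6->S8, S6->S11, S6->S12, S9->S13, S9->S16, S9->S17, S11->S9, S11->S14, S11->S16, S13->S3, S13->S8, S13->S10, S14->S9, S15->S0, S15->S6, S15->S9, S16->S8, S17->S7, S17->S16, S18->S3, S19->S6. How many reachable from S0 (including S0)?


BFS from S0:
  layer 0: {S0}
  layer 1: {S3, S6, S18}
  layer 2: {S8, S11, S12, S13}
  layer 3: {S9, S10, S14, S16}
  layer 4: {S17}
  layer 5: {S7}
Reachable set: {S0, S3, S6, S7, S8, S9, S10, S11, S12, S13, S14, S16, S17, S18}
Count = 14

14


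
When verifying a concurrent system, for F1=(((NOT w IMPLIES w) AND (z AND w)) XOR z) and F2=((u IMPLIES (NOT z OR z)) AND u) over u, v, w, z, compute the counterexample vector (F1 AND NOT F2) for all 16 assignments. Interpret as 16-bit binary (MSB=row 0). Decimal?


F1 = (((NOT w IMPLIES w) AND (z AND w)) XOR z)
F2 = ((u IMPLIES (NOT z OR z)) AND u)
Counterexample to F1=>F2 is where F1=1 and F2=0.
Evaluate each row (bits = u,v,w,z, MSB first):
  row 0 [0000]: F1=0 F2=0 -> F1&~F2 -> 0
  row 1 [0001]: F1=1 F2=0 -> F1&~F2 -> 1
  row 2 [0010]: F1=0 F2=0 -> F1&~F2 -> 0
  row 3 [0011]: F1=0 F2=0 -> F1&~F2 -> 0
  row 4 [0100]: F1=0 F2=0 -> F1&~F2 -> 0
  row 5 [0101]: F1=1 F2=0 -> F1&~F2 -> 1
  row 6 [0110]: F1=0 F2=0 -> F1&~F2 -> 0
  row 7 [0111]: F1=0 F2=0 -> F1&~F2 -> 0
  row 8 [1000]: F1=0 F2=1 -> F1&~F2 -> 0
  row 9 [1001]: F1=1 F2=1 -> F1&~F2 -> 0
  row 10 [1010]: F1=0 F2=1 -> F1&~F2 -> 0
  row 11 [1011]: F1=0 F2=1 -> F1&~F2 -> 0
  row 12 [1100]: F1=0 F2=1 -> F1&~F2 -> 0
  row 13 [1101]: F1=1 F2=1 -> F1&~F2 -> 0
  row 14 [1110]: F1=0 F2=1 -> F1&~F2 -> 0
  row 15 [1111]: F1=0 F2=1 -> F1&~F2 -> 0
Full result column, 4 rows per line (u,v fixed per line; w,z runs 00..11 left to right):
  rows 0-3 [u,v=00]: 0100  = hex 4
  rows 4-7 [u,v=01]: 0100  = hex 4
  rows 8-11 [u,v=10]: 0000  = hex 0
  rows 12-15 [u,v=11]: 0000  = hex 0
Counterexample vector (row 0 .. row 15) = 0100010000000000
Output column grouped in 4s = 0100 0100 0000 0000 = 0x4400
Convert to decimal digit by digit (value = value*16 + digit):
  4 -> 4
  4*16 + 4 = 68
  68*16 + 0 = 1088
  1088*16 + 0 = 17408
Decimal = 17408

17408


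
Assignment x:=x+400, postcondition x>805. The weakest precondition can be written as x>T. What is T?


Formula: wp(x:=E, P) = P[E/x] (substitute E for x in postcondition)
Step 1: Postcondition: x>805
Step 2: Substitute x+400 for x: x+400>805
Step 3: Solve for x: x > 805-400 = 405

405


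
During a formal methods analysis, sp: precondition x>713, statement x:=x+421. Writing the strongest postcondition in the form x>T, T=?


Formula: sp(P, x:=E) = exists old_x. (x = E[old_x/x]) AND P[old_x/x] (old_x is the value of x before the assignment; eliminate old_x by solving x = E[old_x/x] for old_x)
Step 1: Precondition P: x>713, i.e. old_x > 713
Step 2: Assignment gives x = old_x + 421, so old_x = x - 421
Step 3: Substitute into P: x - 421 > 713
Step 4: Simplify: x > 713+421 = 1134

1134


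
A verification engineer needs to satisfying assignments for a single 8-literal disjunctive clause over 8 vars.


Step 1: Total=2^8=256
Step 2: Unsat when all 8 false: 2^0=1
Step 3: Sat=256-1=255

255


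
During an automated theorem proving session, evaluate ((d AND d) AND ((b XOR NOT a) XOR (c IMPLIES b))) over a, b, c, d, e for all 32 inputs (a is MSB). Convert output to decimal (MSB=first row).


Formula: ((d AND d) AND ((b XOR NOT a) XOR (c IMPLIES b))) over a, b, c, d, e (32 rows)
Evaluate each row (bits = a,b,c,d,e, MSB first):
  row 0 [00000]: ((0 AND 0) AND ((0 XOR NOT 0) XOR (0 IMPLIES 0))) -> 0
  row 1 [00001]: ((0 AND 0) AND ((0 XOR NOT 0) XOR (0 IMPLIES 0))) -> 0
  row 2 [00010]: ((1 AND 1) AND ((0 XOR NOT 0) XOR (0 IMPLIES 0))) -> 0
  row 3 [00011]: ((1 AND 1) AND ((0 XOR NOT 0) XOR (0 IMPLIES 0))) -> 0
  row 4 [00100]: ((0 AND 0) AND ((0 XOR NOT 0) XOR (1 IMPLIES 0))) -> 0
  row 5 [00101]: ((0 AND 0) AND ((0 XOR NOT 0) XOR (1 IMPLIES 0))) -> 0
  row 6 [00110]: ((1 AND 1) AND ((0 XOR NOT 0) XOR (1 IMPLIES 0))) -> 1
  row 7 [00111]: ((1 AND 1) AND ((0 XOR NOT 0) XOR (1 IMPLIES 0))) -> 1
  row 8 [01000]: ((0 AND 0) AND ((1 XOR NOT 0) XOR (0 IMPLIES 1))) -> 0
  row 9 [01001]: ((0 AND 0) AND ((1 XOR NOT 0) XOR (0 IMPLIES 1))) -> 0
  row 10 [01010]: ((1 AND 1) AND ((1 XOR NOT 0) XOR (0 IMPLIES 1))) -> 1
  row 11 [01011]: ((1 AND 1) AND ((1 XOR NOT 0) XOR (0 IMPLIES 1))) -> 1
  row 12 [01100]: ((0 AND 0) AND ((1 XOR NOT 0) XOR (1 IMPLIES 1))) -> 0
  row 13 [01101]: ((0 AND 0) AND ((1 XOR NOT 0) XOR (1 IMPLIES 1))) -> 0
  row 14 [01110]: ((1 AND 1) AND ((1 XOR NOT 0) XOR (1 IMPLIES 1))) -> 1
  row 15 [01111]: ((1 AND 1) AND ((1 XOR NOT 0) XOR (1 IMPLIES 1))) -> 1
  row 16 [10000]: ((0 AND 0) AND ((0 XOR NOT 1) XOR (0 IMPLIES 0))) -> 0
  row 17 [10001]: ((0 AND 0) AND ((0 XOR NOT 1) XOR (0 IMPLIES 0))) -> 0
  row 18 [10010]: ((1 AND 1) AND ((0 XOR NOT 1) XOR (0 IMPLIES 0))) -> 1
  row 19 [10011]: ((1 AND 1) AND ((0 XOR NOT 1) XOR (0 IMPLIES 0))) -> 1
  row 20 [10100]: ((0 AND 0) AND ((0 XOR NOT 1) XOR (1 IMPLIES 0))) -> 0
  row 21 [10101]: ((0 AND 0) AND ((0 XOR NOT 1) XOR (1 IMPLIES 0))) -> 0
  row 22 [10110]: ((1 AND 1) AND ((0 XOR NOT 1) XOR (1 IMPLIES 0))) -> 0
  row 23 [10111]: ((1 AND 1) AND ((0 XOR NOT 1) XOR (1 IMPLIES 0))) -> 0
  row 24 [11000]: ((0 AND 0) AND ((1 XOR NOT 1) XOR (0 IMPLIES 1))) -> 0
  row 25 [11001]: ((0 AND 0) AND ((1 XOR NOT 1) XOR (0 IMPLIES 1))) -> 0
  row 26 [11010]: ((1 AND 1) AND ((1 XOR NOT 1) XOR (0 IMPLIES 1))) -> 0
  row 27 [11011]: ((1 AND 1) AND ((1 XOR NOT 1) XOR (0 IMPLIES 1))) -> 0
  row 28 [11100]: ((0 AND 0) AND ((1 XOR NOT 1) XOR (1 IMPLIES 1))) -> 0
  row 29 [11101]: ((0 AND 0) AND ((1 XOR NOT 1) XOR (1 IMPLIES 1))) -> 0
  row 30 [11110]: ((1 AND 1) AND ((1 XOR NOT 1) XOR (1 IMPLIES 1))) -> 0
  row 31 [11111]: ((1 AND 1) AND ((1 XOR NOT 1) XOR (1 IMPLIES 1))) -> 0
Full result column, 4 rows per line (a,b,c fixed per line; d,e runs 00..11 left to right):
  rows 0-3 [a,b,c=000]: 0000  = hex 0
  rows 4-7 [a,b,c=001]: 0011  = hex 3
  rows 8-11 [a,b,c=010]: 0011  = hex 3
  rows 12-15 [a,b,c=011]: 0011  = hex 3
  rows 16-19 [a,b,c=100]: 0011  = hex 3
  rows 20-23 [a,b,c=101]: 0000  = hex 0
  rows 24-27 [a,b,c=110]: 0000  = hex 0
  rows 28-31 [a,b,c=111]: 0000  = hex 0
Output column (row 0 .. row 31) = 00000011001100110011000000000000
Output column grouped in 4s = 0000 0011 0011 0011 0011 0000 0000 0000 = 0x03333000
Convert to decimal digit by digit (value = value*16 + digit):
  0 -> 0
  0*16 + 3 = 3
  3*16 + 3 = 51
  51*16 + 3 = 819
  819*16 + 3 = 13107
  13107*16 + 0 = 209712
  209712*16 + 0 = 3355392
  3355392*16 + 0 = 53686272
Decimal = 53686272

53686272
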